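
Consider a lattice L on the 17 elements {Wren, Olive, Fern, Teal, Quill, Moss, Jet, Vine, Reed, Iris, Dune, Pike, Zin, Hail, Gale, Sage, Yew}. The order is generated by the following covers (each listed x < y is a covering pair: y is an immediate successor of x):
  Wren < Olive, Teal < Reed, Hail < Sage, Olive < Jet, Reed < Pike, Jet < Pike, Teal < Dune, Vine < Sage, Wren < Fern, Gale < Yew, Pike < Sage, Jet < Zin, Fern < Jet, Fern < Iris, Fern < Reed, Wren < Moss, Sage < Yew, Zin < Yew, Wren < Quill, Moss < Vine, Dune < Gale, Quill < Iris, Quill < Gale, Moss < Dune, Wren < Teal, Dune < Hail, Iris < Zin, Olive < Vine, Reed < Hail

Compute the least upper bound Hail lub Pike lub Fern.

Sage

Common upper bounds of {Hail, Pike, Fern}: Sage, Yew.
The least among these is Sage.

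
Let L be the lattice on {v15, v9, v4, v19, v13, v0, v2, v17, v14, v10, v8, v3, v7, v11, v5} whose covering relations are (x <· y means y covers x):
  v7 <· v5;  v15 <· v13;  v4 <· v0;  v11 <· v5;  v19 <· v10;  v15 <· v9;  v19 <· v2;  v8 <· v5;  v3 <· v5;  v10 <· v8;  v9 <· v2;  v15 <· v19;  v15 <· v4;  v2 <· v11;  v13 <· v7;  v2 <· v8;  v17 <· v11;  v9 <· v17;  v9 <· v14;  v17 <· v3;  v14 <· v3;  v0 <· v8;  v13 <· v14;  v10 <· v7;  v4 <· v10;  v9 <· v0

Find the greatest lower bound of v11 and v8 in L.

v2

Common lower bounds of {v11, v8}: v15, v19, v2, v9.
The greatest among these is v2.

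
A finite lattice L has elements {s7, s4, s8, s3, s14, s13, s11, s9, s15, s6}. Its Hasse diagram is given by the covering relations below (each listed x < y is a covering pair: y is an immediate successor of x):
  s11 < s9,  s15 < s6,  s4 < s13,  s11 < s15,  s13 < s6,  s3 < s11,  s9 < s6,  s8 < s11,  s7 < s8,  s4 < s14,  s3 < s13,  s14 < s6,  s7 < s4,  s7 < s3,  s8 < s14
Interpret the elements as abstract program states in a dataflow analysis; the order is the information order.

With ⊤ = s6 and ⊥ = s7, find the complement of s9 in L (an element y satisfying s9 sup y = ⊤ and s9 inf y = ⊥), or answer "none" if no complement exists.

Need y with s9 ∨ y = s6 and s9 ∧ y = s7.
Checking each element gives: s4.

s4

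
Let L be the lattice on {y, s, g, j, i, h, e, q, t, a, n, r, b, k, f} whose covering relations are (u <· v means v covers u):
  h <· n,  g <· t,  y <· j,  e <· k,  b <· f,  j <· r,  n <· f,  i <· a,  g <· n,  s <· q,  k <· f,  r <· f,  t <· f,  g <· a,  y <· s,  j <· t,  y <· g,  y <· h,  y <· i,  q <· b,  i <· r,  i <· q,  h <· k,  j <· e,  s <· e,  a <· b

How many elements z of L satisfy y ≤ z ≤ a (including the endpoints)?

4

The interval [y, a] = {a, g, i, y}, which has 4 elements.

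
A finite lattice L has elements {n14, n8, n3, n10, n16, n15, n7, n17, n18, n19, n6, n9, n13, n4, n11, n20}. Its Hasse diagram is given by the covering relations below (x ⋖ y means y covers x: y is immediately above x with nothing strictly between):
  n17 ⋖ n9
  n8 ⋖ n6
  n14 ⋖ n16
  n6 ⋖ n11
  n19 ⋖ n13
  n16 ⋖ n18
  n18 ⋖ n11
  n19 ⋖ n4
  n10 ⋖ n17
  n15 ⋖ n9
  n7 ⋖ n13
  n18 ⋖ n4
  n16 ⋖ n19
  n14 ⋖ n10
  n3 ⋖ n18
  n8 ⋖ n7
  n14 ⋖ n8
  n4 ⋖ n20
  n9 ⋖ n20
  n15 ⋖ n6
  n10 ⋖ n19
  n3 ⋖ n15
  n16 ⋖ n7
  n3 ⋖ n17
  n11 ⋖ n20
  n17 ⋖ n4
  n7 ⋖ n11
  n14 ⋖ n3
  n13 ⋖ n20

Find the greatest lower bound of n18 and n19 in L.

Common lower bounds of {n18, n19}: n14, n16.
The greatest among these is n16.

n16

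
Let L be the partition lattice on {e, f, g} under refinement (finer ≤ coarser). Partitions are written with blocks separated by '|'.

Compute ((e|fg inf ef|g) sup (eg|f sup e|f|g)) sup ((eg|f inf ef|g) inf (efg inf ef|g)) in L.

eg|f

e|fg ∧ ef|g = e|f|g
eg|f ∨ e|f|g = eg|f
e|f|g ∨ eg|f = eg|f
eg|f ∧ ef|g = e|f|g
efg ∧ ef|g = ef|g
e|f|g ∧ ef|g = e|f|g
eg|f ∨ e|f|g = eg|f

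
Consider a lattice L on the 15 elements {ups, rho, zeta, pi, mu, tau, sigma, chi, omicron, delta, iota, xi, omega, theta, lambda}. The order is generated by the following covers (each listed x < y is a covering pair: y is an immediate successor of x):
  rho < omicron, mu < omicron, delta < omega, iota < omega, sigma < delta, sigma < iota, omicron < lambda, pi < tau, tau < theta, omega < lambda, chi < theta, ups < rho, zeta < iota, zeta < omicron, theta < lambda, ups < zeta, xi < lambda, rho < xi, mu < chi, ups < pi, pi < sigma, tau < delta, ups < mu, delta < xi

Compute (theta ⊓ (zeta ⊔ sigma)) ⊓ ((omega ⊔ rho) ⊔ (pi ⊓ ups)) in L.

pi

zeta ∨ sigma = iota
theta ∧ iota = pi
omega ∨ rho = lambda
pi ∧ ups = ups
lambda ∨ ups = lambda
pi ∧ lambda = pi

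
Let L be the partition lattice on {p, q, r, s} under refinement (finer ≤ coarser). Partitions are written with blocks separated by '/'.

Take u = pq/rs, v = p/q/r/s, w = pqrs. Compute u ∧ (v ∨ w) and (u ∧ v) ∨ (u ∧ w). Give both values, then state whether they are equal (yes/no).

pq/rs; pq/rs; yes

v ∨ w = pqrs, so u ∧ (v ∨ w) = pq/rs ∧ pqrs = pq/rs.
u ∧ v = p/q/r/s and u ∧ w = pq/rs, so (u ∧ v) ∨ (u ∧ w) = p/q/r/s ∨ pq/rs = pq/rs.
Equal: yes.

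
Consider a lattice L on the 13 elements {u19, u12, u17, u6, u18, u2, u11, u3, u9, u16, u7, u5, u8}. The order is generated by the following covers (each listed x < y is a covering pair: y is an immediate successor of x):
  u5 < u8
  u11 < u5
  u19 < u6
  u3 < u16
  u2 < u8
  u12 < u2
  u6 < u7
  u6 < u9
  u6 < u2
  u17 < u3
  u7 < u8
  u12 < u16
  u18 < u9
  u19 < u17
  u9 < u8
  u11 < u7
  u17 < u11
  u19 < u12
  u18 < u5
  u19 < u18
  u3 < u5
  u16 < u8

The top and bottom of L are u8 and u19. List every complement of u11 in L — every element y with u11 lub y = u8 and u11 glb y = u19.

Need y with u11 ∨ y = u8 and u11 ∧ y = u19.
Checking each element gives: u12, u2, u9.

u12, u2, u9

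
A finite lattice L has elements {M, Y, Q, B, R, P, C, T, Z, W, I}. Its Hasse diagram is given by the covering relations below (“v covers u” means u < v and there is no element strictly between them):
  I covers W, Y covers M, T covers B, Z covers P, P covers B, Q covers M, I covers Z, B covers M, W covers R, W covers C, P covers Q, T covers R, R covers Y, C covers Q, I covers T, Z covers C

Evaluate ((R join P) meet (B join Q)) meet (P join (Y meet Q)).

R ∨ P = I
B ∨ Q = P
I ∧ P = P
Y ∧ Q = M
P ∨ M = P
P ∧ P = P

P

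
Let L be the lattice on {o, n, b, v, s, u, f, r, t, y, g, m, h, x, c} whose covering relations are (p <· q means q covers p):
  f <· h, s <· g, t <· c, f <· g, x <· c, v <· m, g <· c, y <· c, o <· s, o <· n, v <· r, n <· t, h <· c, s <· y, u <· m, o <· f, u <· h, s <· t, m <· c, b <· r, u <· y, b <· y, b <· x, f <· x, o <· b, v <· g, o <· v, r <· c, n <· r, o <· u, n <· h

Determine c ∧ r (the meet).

r

Common lower bounds of {c, r}: b, n, o, r, v.
The greatest among these is r.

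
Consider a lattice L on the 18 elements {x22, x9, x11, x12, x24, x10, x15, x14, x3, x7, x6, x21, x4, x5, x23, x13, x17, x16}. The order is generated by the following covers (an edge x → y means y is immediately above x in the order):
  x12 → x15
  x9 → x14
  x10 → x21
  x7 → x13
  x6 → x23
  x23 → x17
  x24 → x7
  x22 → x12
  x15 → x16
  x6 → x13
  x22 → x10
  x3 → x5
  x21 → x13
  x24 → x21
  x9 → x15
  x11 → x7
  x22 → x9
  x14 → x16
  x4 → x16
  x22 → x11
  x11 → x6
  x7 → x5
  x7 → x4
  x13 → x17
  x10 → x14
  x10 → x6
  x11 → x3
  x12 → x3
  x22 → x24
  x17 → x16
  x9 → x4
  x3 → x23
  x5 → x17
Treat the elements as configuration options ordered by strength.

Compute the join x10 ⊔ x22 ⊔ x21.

x21

Common upper bounds of {x10, x22, x21}: x13, x16, x17, x21.
The least among these is x21.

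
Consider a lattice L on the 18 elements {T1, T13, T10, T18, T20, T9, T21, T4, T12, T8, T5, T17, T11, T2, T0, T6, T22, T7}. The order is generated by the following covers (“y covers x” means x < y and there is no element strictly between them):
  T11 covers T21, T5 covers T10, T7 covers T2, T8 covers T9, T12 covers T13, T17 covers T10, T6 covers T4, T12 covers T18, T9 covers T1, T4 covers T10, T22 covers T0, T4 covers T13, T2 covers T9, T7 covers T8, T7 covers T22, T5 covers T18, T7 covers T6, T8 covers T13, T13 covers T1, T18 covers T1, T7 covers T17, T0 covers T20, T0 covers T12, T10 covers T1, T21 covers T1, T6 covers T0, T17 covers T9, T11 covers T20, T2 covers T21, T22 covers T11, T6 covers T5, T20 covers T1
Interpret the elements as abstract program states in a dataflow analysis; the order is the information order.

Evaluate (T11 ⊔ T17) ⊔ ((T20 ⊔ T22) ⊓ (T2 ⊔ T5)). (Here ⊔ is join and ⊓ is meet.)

T11 ∨ T17 = T7
T20 ∨ T22 = T22
T2 ∨ T5 = T7
T22 ∧ T7 = T22
T7 ∨ T22 = T7

T7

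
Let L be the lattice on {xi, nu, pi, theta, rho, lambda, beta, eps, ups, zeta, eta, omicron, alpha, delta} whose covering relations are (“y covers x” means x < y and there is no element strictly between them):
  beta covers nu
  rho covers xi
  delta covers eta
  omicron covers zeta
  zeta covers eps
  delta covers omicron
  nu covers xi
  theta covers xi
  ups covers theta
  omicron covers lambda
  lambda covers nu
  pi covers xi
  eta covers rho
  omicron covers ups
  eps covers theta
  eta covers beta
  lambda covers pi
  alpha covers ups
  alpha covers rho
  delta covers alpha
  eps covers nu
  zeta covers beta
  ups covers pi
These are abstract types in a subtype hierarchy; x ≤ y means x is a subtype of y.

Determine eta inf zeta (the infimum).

Common lower bounds of {eta, zeta}: beta, nu, xi.
The greatest among these is beta.

beta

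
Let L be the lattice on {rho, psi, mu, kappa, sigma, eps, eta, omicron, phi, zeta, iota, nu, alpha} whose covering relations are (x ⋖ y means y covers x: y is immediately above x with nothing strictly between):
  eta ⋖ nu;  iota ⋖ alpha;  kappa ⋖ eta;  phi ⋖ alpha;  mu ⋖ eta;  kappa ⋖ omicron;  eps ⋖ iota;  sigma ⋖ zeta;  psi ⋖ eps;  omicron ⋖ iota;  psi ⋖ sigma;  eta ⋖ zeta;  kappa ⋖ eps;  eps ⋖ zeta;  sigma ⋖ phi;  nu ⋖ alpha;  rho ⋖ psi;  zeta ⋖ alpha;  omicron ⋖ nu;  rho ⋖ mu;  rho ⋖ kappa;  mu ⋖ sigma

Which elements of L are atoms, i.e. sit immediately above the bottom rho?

The atoms are exactly the elements that cover rho: kappa, mu, psi.

kappa, mu, psi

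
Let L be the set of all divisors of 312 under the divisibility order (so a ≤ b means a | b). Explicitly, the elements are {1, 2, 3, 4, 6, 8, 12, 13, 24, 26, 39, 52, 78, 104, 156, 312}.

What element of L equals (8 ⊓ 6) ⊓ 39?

1

8 ∧ 6 = 2
2 ∧ 39 = 1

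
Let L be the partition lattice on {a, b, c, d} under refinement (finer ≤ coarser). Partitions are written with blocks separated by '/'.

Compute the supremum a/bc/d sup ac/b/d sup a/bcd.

The join of a/bc/d, ac/b/d, a/bcd merges any blocks that overlap across the partitions, giving abcd.

abcd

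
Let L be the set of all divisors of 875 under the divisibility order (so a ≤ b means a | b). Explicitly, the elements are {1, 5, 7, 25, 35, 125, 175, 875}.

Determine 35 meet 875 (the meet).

In the divisibility order, the meet is the greatest common divisor: gcd(35, 875) = 35.

35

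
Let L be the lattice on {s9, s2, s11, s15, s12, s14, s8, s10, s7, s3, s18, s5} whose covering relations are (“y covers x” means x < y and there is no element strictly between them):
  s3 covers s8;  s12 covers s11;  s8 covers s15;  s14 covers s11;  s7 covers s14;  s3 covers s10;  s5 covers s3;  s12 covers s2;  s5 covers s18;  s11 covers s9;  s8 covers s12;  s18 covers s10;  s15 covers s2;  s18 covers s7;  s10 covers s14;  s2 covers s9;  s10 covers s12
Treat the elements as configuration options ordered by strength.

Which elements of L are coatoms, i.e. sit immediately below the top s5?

The coatoms are exactly the elements covered by s5: s18, s3.

s18, s3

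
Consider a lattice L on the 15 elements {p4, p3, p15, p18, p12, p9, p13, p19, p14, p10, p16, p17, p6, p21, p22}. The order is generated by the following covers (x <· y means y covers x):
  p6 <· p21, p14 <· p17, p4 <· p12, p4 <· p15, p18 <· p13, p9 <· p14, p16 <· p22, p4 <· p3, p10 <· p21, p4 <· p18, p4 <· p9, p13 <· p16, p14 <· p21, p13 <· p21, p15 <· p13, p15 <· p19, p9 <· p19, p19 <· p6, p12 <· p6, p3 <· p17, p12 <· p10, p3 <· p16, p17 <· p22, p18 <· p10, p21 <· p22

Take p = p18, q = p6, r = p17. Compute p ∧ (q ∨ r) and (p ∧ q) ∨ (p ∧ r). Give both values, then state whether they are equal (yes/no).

q ∨ r = p22, so p ∧ (q ∨ r) = p18 ∧ p22 = p18.
p ∧ q = p4 and p ∧ r = p4, so (p ∧ q) ∨ (p ∧ r) = p4 ∨ p4 = p4.
Equal: no.

p18; p4; no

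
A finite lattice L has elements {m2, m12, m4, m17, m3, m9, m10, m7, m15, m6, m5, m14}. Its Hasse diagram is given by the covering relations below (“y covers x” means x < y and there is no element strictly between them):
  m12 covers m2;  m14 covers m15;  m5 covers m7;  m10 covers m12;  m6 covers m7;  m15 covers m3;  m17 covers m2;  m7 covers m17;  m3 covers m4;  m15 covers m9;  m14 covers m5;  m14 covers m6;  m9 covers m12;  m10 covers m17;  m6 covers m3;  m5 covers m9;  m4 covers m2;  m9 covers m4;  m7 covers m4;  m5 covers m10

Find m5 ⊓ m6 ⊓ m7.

Common lower bounds of {m5, m6, m7}: m17, m2, m4, m7.
The greatest among these is m7.

m7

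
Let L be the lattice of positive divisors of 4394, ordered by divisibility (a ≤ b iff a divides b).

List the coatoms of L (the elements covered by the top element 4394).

The coatoms are exactly the elements covered by 4394: 2197, 338.

2197, 338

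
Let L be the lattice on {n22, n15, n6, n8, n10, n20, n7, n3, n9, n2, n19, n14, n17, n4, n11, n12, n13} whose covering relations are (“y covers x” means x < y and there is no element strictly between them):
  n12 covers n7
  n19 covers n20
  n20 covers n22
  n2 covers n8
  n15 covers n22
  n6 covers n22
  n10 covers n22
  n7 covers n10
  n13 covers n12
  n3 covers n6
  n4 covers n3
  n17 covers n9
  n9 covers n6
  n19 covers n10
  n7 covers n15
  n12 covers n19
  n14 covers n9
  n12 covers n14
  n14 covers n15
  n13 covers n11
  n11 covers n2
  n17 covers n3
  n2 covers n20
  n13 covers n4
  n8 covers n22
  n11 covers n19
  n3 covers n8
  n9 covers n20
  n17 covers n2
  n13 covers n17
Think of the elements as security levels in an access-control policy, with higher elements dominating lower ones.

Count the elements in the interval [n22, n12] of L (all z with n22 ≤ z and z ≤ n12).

10

The interval [n22, n12] = {n10, n12, n14, n15, n19, n20, n22, n6, n7, n9}, which has 10 elements.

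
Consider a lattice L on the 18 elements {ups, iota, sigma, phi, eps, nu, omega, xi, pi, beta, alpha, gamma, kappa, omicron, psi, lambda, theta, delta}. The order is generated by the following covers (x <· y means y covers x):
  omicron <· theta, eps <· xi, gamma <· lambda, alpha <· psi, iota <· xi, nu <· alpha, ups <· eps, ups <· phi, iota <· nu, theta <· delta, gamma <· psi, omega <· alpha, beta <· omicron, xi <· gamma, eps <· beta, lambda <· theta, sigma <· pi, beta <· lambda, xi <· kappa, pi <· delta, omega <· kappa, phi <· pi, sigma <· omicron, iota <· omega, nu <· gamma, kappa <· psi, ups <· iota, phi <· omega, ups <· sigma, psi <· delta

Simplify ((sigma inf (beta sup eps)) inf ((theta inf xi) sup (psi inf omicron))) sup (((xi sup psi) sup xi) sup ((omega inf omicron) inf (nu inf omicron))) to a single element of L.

beta ∨ eps = beta
sigma ∧ beta = ups
theta ∧ xi = xi
psi ∧ omicron = eps
xi ∨ eps = xi
ups ∧ xi = ups
xi ∨ psi = psi
psi ∨ xi = psi
omega ∧ omicron = ups
nu ∧ omicron = ups
ups ∧ ups = ups
psi ∨ ups = psi
ups ∨ psi = psi

psi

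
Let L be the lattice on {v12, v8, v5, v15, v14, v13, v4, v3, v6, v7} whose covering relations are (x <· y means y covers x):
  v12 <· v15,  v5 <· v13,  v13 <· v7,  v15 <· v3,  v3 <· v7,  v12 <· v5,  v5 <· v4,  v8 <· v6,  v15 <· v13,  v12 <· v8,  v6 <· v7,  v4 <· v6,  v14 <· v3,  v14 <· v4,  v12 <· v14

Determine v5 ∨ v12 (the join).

v5

Common upper bounds of {v5, v12}: v13, v4, v5, v6, v7.
The least among these is v5.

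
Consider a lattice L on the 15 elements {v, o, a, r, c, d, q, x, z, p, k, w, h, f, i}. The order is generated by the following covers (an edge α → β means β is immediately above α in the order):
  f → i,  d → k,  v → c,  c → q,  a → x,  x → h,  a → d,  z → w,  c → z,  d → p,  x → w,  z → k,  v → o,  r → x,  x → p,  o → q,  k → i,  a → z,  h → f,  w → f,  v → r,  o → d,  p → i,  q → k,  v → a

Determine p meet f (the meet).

Common lower bounds of {p, f}: a, r, v, x.
The greatest among these is x.

x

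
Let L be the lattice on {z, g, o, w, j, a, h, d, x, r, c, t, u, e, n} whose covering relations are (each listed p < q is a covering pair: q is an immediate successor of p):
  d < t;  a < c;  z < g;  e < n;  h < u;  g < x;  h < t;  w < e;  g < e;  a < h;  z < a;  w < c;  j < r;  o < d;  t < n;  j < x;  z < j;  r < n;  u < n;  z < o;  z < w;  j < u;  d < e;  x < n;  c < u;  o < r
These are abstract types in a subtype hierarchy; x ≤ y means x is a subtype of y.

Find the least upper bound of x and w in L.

n

Common upper bounds of {x, w}: n.
The least among these is n.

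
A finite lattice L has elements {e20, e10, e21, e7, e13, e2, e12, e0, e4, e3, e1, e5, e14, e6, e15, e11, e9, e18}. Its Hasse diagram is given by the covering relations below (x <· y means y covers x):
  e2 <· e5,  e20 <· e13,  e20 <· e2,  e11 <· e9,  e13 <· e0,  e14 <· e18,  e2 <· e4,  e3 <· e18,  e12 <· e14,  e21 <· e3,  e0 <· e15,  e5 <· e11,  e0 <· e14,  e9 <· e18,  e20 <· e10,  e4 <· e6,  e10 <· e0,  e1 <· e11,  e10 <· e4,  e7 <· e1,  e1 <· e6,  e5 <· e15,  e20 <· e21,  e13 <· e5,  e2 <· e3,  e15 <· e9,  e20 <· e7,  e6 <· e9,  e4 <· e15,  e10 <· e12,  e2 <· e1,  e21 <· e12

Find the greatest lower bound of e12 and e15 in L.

e10

Common lower bounds of {e12, e15}: e10, e20.
The greatest among these is e10.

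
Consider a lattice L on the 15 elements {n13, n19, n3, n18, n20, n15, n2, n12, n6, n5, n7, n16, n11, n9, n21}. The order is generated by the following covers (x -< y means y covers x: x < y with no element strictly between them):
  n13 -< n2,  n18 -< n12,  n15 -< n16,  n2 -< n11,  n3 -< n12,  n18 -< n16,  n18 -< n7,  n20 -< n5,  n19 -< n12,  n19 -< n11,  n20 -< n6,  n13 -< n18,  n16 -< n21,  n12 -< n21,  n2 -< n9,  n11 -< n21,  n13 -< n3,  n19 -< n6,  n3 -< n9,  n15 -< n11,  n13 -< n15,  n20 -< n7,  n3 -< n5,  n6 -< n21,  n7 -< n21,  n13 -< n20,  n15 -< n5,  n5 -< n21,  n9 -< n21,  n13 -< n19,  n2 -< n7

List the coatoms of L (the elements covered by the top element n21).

n11, n12, n16, n5, n6, n7, n9

The coatoms are exactly the elements covered by n21: n11, n12, n16, n5, n6, n7, n9.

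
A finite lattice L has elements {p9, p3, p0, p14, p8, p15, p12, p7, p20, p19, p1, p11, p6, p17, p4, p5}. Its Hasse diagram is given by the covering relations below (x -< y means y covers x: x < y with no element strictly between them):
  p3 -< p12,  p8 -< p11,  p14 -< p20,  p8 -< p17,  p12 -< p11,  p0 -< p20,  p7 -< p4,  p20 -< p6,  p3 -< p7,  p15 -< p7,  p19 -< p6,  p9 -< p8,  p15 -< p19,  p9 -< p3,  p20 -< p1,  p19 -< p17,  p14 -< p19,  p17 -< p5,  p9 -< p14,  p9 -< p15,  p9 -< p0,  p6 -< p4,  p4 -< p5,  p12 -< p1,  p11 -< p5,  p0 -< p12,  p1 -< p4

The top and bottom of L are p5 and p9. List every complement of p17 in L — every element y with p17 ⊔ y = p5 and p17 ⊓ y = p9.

Need y with p17 ∨ y = p5 and p17 ∧ y = p9.
Checking each element gives: p0, p12, p3.

p0, p12, p3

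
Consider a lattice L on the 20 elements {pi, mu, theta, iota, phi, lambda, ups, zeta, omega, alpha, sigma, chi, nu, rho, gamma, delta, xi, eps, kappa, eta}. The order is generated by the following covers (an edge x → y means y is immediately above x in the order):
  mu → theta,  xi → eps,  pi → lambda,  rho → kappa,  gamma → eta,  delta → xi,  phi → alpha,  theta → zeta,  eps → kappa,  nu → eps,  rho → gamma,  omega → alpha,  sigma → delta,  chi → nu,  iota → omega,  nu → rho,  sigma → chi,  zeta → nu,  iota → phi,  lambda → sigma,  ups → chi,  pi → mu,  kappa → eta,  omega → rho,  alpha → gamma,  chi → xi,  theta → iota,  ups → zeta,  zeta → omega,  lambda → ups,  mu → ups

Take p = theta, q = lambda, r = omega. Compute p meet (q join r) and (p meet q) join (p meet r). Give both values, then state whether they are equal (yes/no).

q join r = omega, so p meet (q join r) = theta meet omega = theta.
p meet q = pi and p meet r = theta, so (p meet q) join (p meet r) = pi join theta = theta.
Equal: yes.

theta; theta; yes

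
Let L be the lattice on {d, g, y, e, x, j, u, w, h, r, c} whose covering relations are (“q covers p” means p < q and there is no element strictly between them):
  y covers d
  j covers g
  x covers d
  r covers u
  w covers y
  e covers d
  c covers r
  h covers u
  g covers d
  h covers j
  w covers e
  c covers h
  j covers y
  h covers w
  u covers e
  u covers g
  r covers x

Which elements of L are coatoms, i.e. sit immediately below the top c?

The coatoms are exactly the elements covered by c: h, r.

h, r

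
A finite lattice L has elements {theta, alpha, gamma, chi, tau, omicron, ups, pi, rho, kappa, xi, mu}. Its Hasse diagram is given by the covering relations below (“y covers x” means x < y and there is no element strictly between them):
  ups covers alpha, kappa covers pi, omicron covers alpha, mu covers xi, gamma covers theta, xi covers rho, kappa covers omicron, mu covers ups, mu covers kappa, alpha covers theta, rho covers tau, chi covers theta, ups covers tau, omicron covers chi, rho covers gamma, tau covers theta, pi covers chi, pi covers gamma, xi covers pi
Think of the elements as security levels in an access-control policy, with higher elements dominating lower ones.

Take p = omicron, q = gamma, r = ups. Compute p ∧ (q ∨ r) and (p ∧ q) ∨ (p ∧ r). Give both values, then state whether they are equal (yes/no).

omicron; alpha; no

q ∨ r = mu, so p ∧ (q ∨ r) = omicron ∧ mu = omicron.
p ∧ q = theta and p ∧ r = alpha, so (p ∧ q) ∨ (p ∧ r) = theta ∨ alpha = alpha.
Equal: no.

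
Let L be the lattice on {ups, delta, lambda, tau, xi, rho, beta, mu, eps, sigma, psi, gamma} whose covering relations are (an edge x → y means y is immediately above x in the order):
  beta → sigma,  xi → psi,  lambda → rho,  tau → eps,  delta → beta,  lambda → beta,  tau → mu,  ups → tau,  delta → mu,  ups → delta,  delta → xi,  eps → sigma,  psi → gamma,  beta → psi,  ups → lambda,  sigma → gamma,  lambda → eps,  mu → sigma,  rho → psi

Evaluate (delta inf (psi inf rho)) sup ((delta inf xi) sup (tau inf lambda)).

delta

psi ∧ rho = rho
delta ∧ rho = ups
delta ∧ xi = delta
tau ∧ lambda = ups
delta ∨ ups = delta
ups ∨ delta = delta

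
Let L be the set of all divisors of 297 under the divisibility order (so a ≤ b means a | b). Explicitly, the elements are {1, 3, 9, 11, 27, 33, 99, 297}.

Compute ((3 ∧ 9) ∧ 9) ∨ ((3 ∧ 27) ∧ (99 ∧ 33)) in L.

3 ∧ 9 = 3
3 ∧ 9 = 3
3 ∧ 27 = 3
99 ∧ 33 = 33
3 ∧ 33 = 3
3 ∨ 3 = 3

3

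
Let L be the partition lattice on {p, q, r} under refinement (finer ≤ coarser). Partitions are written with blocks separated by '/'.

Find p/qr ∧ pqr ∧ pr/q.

Common lower bounds of {p/qr, pqr, pr/q}: p/q/r.
The greatest among these is p/q/r.

p/q/r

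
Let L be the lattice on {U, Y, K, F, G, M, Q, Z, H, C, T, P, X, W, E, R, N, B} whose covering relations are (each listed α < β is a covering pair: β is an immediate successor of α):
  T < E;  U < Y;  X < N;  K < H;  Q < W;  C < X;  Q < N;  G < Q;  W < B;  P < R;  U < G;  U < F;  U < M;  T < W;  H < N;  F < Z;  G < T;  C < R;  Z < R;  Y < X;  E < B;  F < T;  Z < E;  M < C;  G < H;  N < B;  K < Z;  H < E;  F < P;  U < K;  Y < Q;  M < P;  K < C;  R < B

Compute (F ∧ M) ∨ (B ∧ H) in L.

H

F ∧ M = U
B ∧ H = H
U ∨ H = H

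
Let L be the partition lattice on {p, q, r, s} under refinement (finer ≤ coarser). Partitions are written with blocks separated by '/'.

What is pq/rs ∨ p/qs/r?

pqrs

The join of pq/rs and p/qs/r merges any blocks that overlap across the partitions, giving pqrs.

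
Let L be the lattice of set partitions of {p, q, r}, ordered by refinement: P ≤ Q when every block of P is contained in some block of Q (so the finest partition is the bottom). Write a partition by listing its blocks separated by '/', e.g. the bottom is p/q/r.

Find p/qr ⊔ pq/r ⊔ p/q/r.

pqr

The join of p/qr, pq/r, p/q/r merges any blocks that overlap across the partitions, giving pqr.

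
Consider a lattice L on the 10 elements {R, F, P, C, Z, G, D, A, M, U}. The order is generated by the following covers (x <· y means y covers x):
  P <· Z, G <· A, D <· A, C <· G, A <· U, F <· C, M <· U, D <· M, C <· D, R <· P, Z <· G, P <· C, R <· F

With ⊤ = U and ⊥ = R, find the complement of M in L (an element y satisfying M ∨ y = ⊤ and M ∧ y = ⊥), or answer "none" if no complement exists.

For every candidate y, either M ∨ y ≠ U or M ∧ y ≠ R; no complement exists.

none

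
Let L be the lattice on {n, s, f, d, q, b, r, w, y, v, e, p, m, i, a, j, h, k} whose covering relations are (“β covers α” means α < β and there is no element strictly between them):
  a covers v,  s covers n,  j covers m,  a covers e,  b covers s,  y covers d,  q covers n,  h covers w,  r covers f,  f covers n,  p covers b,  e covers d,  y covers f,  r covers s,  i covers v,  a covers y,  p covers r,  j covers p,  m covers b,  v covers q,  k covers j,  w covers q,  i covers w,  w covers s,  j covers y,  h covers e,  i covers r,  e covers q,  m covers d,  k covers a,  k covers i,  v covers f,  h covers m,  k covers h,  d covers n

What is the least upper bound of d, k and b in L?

Common upper bounds of {d, k, b}: k.
The least among these is k.

k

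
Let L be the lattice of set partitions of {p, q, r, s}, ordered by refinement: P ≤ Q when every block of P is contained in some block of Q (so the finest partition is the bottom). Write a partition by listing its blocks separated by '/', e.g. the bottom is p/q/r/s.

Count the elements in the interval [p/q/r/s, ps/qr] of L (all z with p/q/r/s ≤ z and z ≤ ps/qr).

4

The interval [p/q/r/s, ps/qr] = {p/q/r/s, p/qr/s, ps/q/r, ps/qr}, which has 4 elements.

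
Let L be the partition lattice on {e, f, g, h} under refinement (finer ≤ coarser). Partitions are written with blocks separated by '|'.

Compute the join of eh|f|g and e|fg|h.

eh|fg

The join of eh|f|g and e|fg|h merges any blocks that overlap across the partitions, giving eh|fg.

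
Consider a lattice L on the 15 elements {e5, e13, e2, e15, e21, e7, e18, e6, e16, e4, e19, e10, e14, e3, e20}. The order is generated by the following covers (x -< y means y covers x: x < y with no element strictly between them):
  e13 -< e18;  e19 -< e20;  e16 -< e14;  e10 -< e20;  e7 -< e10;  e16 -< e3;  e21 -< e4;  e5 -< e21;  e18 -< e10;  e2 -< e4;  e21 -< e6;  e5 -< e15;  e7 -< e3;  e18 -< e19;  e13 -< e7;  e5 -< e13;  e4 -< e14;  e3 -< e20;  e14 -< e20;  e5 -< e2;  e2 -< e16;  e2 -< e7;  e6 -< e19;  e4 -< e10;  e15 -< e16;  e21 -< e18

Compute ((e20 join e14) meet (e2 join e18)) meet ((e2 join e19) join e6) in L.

e20 ∨ e14 = e20
e2 ∨ e18 = e10
e20 ∧ e10 = e10
e2 ∨ e19 = e20
e20 ∨ e6 = e20
e10 ∧ e20 = e10

e10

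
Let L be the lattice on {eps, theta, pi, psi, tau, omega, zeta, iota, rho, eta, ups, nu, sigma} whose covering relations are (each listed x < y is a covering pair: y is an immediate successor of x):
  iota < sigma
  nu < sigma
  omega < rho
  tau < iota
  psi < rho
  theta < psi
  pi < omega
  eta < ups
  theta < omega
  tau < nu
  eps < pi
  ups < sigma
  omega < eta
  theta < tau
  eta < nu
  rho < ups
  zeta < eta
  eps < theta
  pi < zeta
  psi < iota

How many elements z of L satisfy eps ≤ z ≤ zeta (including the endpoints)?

3

The interval [eps, zeta] = {eps, pi, zeta}, which has 3 elements.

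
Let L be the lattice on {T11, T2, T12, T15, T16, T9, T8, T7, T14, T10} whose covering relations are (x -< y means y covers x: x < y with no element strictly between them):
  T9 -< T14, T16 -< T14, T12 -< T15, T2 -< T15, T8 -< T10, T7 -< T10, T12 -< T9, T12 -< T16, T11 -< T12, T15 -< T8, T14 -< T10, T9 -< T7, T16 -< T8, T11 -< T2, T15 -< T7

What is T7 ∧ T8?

T15

Common lower bounds of {T7, T8}: T11, T12, T15, T2.
The greatest among these is T15.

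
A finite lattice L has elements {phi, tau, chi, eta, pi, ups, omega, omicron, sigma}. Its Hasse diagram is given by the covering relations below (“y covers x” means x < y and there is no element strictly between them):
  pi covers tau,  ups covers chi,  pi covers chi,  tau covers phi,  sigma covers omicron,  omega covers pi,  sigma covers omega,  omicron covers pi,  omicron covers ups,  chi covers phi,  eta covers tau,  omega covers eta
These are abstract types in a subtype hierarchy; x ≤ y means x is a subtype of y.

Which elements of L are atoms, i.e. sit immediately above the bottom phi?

The atoms are exactly the elements that cover phi: chi, tau.

chi, tau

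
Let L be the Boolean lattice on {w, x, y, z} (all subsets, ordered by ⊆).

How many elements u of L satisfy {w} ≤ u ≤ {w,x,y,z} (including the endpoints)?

The interval [{w}, {w,x,y,z}] = {{w,x,y,z}, {w,x,y}, {w,x,z}, {w,x}, {w,y,z}, {w,y}, {w,z}, {w}}, which has 8 elements.

8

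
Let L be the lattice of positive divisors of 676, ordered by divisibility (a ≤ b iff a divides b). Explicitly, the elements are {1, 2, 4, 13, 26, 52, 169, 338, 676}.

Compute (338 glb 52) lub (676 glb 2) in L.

338 ∧ 52 = 26
676 ∧ 2 = 2
26 ∨ 2 = 26

26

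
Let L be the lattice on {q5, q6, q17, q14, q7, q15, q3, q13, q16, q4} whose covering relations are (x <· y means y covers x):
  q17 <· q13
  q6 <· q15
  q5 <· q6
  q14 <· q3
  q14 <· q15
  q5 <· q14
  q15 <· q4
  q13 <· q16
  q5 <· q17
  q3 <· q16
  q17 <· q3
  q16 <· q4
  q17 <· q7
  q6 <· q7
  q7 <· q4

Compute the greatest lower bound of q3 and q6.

q5

Common lower bounds of {q3, q6}: q5.
The greatest among these is q5.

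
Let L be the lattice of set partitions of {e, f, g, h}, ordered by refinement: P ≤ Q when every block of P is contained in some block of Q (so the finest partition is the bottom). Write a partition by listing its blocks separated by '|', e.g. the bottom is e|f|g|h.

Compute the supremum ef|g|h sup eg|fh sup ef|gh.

efgh

The join of ef|g|h, eg|fh, ef|gh merges any blocks that overlap across the partitions, giving efgh.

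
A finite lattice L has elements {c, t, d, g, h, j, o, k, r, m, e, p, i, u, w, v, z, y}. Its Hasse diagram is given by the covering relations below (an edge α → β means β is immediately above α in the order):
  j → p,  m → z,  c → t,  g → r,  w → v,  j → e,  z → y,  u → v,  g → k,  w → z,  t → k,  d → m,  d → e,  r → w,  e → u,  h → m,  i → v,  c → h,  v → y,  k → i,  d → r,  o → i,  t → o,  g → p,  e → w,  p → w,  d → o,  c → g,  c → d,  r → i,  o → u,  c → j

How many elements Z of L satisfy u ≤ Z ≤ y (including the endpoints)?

3

The interval [u, y] = {u, v, y}, which has 3 elements.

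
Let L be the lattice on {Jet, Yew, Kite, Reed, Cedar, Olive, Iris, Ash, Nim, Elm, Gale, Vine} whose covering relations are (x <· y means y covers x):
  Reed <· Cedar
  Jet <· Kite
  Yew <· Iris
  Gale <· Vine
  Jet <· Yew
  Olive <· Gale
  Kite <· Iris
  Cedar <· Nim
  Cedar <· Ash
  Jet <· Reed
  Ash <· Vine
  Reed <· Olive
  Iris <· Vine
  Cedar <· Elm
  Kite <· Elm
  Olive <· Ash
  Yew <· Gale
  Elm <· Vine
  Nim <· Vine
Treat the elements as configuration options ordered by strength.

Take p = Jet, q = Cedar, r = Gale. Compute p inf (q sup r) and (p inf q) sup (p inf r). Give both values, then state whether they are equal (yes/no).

Jet; Jet; yes

q sup r = Vine, so p inf (q sup r) = Jet inf Vine = Jet.
p inf q = Jet and p inf r = Jet, so (p inf q) sup (p inf r) = Jet sup Jet = Jet.
Equal: yes.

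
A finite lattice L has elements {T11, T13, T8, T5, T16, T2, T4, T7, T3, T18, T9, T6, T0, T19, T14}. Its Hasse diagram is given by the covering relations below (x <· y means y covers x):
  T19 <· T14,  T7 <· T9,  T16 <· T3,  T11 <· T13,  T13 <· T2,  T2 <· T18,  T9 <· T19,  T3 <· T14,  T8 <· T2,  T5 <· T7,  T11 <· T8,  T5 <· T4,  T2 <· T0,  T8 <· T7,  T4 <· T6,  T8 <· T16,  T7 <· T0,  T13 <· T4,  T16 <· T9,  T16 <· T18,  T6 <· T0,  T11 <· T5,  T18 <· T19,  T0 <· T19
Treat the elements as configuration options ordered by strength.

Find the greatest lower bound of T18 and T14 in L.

T18

Common lower bounds of {T18, T14}: T11, T13, T16, T18, T2, T8.
The greatest among these is T18.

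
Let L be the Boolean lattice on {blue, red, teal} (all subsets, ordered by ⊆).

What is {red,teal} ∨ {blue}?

Under ⊆, join is union: {red,teal} ∪ {blue} = {blue,red,teal}.

{blue,red,teal}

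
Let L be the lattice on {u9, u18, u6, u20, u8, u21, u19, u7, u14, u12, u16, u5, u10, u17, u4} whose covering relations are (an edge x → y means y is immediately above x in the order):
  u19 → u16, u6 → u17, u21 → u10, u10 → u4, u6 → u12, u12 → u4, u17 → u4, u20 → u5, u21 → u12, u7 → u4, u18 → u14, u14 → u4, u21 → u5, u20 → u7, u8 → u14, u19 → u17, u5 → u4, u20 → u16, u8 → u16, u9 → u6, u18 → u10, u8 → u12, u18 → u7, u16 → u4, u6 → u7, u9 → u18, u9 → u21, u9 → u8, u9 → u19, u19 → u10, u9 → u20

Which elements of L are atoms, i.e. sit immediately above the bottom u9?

u18, u19, u20, u21, u6, u8

The atoms are exactly the elements that cover u9: u18, u19, u20, u21, u6, u8.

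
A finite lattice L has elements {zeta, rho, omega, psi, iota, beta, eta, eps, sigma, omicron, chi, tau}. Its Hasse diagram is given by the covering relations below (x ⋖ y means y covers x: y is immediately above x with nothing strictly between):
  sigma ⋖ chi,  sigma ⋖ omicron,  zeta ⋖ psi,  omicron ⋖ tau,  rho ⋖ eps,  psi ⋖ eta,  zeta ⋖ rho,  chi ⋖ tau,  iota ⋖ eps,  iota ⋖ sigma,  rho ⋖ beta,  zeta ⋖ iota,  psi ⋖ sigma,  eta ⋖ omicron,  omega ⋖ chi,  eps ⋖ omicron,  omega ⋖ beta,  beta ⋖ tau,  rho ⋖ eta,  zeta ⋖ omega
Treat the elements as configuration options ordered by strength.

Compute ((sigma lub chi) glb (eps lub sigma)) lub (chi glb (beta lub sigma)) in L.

sigma ∨ chi = chi
eps ∨ sigma = omicron
chi ∧ omicron = sigma
beta ∨ sigma = tau
chi ∧ tau = chi
sigma ∨ chi = chi

chi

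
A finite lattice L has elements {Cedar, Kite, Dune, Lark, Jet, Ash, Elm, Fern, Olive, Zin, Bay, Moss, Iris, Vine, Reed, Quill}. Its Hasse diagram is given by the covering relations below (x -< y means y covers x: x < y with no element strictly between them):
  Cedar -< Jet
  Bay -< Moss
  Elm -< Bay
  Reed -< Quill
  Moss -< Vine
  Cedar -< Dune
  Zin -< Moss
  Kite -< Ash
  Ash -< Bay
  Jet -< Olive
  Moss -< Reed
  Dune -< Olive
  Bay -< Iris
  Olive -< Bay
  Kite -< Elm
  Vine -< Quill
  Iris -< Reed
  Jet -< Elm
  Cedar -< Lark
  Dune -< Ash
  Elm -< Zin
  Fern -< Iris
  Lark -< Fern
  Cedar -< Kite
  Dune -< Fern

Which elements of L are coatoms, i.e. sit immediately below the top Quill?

The coatoms are exactly the elements covered by Quill: Reed, Vine.

Reed, Vine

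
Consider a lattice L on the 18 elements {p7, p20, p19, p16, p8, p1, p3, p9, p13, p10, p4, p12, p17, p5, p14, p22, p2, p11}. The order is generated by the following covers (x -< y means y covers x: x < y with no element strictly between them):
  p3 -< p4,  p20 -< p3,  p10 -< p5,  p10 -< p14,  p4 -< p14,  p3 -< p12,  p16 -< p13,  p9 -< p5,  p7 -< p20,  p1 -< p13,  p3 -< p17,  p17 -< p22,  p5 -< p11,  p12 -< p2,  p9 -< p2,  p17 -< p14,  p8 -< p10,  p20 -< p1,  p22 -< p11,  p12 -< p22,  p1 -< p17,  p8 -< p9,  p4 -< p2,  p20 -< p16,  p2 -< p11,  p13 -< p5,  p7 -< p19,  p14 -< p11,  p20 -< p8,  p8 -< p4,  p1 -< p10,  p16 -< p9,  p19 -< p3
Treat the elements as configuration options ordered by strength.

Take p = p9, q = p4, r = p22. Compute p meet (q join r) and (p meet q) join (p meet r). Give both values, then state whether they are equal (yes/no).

p9; p8; no

q join r = p11, so p meet (q join r) = p9 meet p11 = p9.
p meet q = p8 and p meet r = p20, so (p meet q) join (p meet r) = p8 join p20 = p8.
Equal: no.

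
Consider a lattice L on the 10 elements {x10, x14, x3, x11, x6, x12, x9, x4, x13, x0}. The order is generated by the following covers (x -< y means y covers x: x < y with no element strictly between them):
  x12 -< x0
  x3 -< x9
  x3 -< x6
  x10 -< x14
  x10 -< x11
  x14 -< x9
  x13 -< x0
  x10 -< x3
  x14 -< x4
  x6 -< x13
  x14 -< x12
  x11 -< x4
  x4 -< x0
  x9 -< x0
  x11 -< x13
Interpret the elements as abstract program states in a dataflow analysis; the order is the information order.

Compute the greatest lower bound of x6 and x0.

Common lower bounds of {x6, x0}: x10, x3, x6.
The greatest among these is x6.

x6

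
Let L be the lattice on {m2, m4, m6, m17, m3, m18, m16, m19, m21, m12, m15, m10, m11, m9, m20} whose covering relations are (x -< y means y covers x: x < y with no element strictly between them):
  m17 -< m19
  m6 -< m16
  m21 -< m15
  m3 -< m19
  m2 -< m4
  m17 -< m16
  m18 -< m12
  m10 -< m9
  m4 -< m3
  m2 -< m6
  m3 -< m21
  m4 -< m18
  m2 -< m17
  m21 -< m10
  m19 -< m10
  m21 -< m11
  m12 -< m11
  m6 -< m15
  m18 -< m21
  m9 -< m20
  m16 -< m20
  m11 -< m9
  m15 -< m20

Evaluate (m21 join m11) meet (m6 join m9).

m21 ∨ m11 = m11
m6 ∨ m9 = m20
m11 ∧ m20 = m11

m11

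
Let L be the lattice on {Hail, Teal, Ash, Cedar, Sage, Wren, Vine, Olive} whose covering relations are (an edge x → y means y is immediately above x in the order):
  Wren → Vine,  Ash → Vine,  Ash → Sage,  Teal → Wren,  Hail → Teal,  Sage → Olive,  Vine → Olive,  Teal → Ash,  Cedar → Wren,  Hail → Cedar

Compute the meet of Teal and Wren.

Teal

Common lower bounds of {Teal, Wren}: Hail, Teal.
The greatest among these is Teal.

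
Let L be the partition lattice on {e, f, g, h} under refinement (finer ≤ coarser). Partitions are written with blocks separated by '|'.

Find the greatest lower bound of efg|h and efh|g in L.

The meet (common refinement) of efg|h and efh|g intersects blocks pairwise, giving ef|g|h.

ef|g|h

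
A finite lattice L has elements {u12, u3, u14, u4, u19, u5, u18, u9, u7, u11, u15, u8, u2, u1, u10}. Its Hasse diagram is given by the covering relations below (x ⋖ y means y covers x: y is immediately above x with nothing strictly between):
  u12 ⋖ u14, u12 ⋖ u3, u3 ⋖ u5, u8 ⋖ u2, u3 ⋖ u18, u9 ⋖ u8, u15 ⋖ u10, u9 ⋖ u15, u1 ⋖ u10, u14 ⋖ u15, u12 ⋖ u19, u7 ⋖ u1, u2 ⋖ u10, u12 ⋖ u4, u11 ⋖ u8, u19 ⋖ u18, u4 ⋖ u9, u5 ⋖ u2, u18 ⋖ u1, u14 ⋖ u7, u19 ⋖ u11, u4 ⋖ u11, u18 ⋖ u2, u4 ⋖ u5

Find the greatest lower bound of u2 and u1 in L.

Common lower bounds of {u2, u1}: u12, u18, u19, u3.
The greatest among these is u18.

u18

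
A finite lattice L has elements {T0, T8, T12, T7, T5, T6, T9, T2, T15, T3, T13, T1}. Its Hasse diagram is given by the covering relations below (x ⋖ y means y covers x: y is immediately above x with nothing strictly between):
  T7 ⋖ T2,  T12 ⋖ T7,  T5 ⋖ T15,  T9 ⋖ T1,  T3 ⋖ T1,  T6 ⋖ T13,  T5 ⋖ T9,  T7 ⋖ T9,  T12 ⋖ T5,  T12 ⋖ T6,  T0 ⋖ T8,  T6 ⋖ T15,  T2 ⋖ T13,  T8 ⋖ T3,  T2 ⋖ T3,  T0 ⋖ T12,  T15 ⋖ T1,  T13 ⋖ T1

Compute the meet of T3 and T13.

T2

Common lower bounds of {T3, T13}: T0, T12, T2, T7.
The greatest among these is T2.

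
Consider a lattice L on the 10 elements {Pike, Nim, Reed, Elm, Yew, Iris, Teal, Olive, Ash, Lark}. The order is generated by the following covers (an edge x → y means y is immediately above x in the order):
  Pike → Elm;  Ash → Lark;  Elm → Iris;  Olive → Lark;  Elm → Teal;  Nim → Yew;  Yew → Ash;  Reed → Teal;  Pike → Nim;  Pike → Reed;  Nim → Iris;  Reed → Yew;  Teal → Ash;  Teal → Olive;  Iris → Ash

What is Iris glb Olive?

Common lower bounds of {Iris, Olive}: Elm, Pike.
The greatest among these is Elm.

Elm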